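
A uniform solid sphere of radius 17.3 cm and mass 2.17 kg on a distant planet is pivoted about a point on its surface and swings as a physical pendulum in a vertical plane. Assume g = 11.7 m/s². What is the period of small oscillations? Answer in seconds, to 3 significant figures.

0.904 s

I_cm = (2/5)mr² = 0.02598 kg·m². The pivot is at distance d = 0.173 m from the centre of mass.
By the parallel-axis theorem, I = I_cm + md² = 0.02598 + 0.06495 = 0.09092 kg·m².
T = 2π√(I/(mgd)) = 2π√(0.09092/(2.17 × 11.7 × 0.173)) = 0.904 s.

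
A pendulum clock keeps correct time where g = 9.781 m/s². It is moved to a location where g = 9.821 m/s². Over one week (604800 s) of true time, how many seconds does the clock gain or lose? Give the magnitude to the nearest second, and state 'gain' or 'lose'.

gain 1235 s

The clock's period scales as T ∝ 1/√g, so T'/T = √(9.781/9.821) = 0.997961.
In 604800 s of true time the clock registers 604800/0.997961 = 606035.4 s, so it gains 1235 s.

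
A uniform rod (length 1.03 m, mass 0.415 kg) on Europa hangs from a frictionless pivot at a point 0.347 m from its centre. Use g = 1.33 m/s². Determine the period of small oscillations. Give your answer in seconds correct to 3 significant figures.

For a physical pendulum T = 2π√(I/(mgd)), with d = 0.3470 m from pivot to centre of mass.
I_cm = mL²/12 = 0.415 × 1.03²/12 = 0.03669 kg·m²; I = I_cm + md² = 0.03669 + 0.415 × 0.3470² = 0.08666 kg·m².
T = 2π√(0.08666/(0.415 × 1.33 × 0.3470)) = 4.23 s.

4.23 s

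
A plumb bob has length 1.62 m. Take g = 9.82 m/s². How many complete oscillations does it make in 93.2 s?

T = 2π√(L/g) = 2π√(1.62/9.82) = 2.552 s.
Number of complete oscillations = ⌊93.2/2.552⌋ = ⌊36.52⌋ = 36.

36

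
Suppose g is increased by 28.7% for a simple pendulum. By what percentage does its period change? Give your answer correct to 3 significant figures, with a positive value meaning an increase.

-11.9%

T ∝ 1/√g, so T'/T = 1/√(1.287) = 0.8815.
Percentage change in T = (0.8815 − 1) × 100% = -11.9%.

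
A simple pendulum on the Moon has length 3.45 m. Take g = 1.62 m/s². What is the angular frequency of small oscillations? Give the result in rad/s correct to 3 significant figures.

0.685 rad/s

ω = √(g/L) = √(1.62/3.45) = 0.685 rad/s.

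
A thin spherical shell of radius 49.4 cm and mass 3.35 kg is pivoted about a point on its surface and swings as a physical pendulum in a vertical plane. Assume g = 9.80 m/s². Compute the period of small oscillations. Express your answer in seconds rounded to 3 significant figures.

I_cm = (2/3)mr² = 0.5450 kg·m². The pivot is at distance d = 0.494 m from the centre of mass.
By the parallel-axis theorem, I = I_cm + md² = 0.5450 + 0.8175 = 1.363 kg·m².
T = 2π√(I/(mgd)) = 2π√(1.363/(3.35 × 9.80 × 0.494)) = 1.82 s.

1.82 s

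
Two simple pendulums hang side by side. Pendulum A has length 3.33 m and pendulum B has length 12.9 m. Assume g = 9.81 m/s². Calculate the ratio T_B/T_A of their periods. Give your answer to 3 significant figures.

T ∝ √L, so T_B/T_A = √(L_B/L_A) = √(12.9/3.33) = 1.97.

1.97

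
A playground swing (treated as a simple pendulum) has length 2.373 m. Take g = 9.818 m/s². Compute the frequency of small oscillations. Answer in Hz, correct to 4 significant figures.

0.3237 Hz

T = 2π√(L/g) = 2π√(2.373/9.818) = 3.0890 s, so f = 1/T = 0.3237 Hz.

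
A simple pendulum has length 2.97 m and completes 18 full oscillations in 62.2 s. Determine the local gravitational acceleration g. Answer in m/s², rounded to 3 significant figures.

T = 62.2/18 = 3.456 s.
From T = 2π√(L/g), g = 4π²L/T² = 4π² × 2.97/3.456² = 9.82 m/s².

9.82 m/s²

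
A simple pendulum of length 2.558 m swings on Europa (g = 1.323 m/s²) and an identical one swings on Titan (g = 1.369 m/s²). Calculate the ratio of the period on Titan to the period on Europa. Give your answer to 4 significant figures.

0.9831

T ∝ 1/√g, so T₂/T₁ = √(g₁/g₂) = √(1.323/1.369) = 0.9831.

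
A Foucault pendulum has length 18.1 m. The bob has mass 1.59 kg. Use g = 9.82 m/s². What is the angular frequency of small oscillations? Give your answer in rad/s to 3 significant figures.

ω = √(g/L) = √(9.82/18.1) = 0.737 rad/s.

0.737 rad/s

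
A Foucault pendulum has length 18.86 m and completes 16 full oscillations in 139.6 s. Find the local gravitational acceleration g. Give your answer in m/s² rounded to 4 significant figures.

T = 139.6/16 = 8.7250 s.
From T = 2π√(L/g), g = 4π²L/T² = 4π² × 18.86/8.7250² = 9.781 m/s².

9.781 m/s²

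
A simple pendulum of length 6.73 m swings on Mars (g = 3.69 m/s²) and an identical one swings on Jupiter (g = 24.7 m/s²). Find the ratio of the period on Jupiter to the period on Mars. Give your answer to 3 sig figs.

0.387

T ∝ 1/√g, so T₂/T₁ = √(g₁/g₂) = √(3.69/24.7) = 0.387.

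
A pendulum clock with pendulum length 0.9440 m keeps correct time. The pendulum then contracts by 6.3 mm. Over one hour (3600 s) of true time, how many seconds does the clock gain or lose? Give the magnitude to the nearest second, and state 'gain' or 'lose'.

T ∝ √L, so T'/T = √(0.93770/0.9440) = 0.996658.
In 3600 s of true time the clock registers 3600/0.996658 = 3612.1 s, so it gains 12 s.

gain 12 s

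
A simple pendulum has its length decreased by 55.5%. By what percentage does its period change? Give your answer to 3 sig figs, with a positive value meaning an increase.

T ∝ √L, so T'/T = √(0.4450) = 0.6671.
Percentage change in T = (0.6671 − 1) × 100% = -33.3%.

-33.3%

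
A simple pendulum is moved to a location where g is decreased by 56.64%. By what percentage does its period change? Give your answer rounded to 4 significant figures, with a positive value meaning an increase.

T ∝ 1/√g, so T'/T = 1/√(0.43360) = 1.5186.
Percentage change in T = (1.5186 − 1) × 100% = 51.86%.

51.86%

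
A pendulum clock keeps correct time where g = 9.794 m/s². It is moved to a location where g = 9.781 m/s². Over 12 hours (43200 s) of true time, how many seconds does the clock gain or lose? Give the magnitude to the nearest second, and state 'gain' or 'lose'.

lose 29 s

The clock's period scales as T ∝ 1/√g, so T'/T = √(9.794/9.781) = 1.00066.
In 43200 s of true time the clock registers 43200/1.00066 = 43171.3 s, so it loses 29 s.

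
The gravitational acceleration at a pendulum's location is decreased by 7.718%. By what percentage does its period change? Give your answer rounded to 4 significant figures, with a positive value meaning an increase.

4.098%

T ∝ 1/√g, so T'/T = 1/√(0.92282) = 1.0410.
Percentage change in T = (1.0410 − 1) × 100% = 4.098%.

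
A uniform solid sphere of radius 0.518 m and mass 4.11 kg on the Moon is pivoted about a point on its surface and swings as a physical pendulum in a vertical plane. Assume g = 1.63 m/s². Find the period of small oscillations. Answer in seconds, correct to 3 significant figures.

4.19 s

I_cm = (2/5)mr² = 0.4411 kg·m². The pivot is at distance d = 0.518 m from the centre of mass.
By the parallel-axis theorem, I = I_cm + md² = 0.4411 + 1.103 = 1.544 kg·m².
T = 2π√(I/(mgd)) = 2π√(1.544/(4.11 × 1.63 × 0.518)) = 4.19 s.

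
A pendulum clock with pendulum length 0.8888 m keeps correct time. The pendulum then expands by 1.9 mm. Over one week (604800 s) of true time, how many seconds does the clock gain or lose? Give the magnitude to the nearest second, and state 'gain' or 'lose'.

lose 645 s

T ∝ √L, so T'/T = √(0.89070/0.8888) = 1.00107.
In 604800 s of true time the clock registers 604800/1.00107 = 604154.6 s, so it loses 645 s.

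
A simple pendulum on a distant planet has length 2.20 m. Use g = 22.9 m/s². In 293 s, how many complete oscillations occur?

T = 2π√(L/g) = 2π√(2.20/22.9) = 1.947 s.
Number of complete oscillations = ⌊293/1.947⌋ = ⌊150.5⌋ = 150.

150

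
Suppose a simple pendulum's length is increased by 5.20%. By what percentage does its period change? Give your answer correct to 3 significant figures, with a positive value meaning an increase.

T ∝ √L, so T'/T = √(1.052) = 1.026.
Percentage change in T = (1.026 − 1) × 100% = 2.57%.

2.57%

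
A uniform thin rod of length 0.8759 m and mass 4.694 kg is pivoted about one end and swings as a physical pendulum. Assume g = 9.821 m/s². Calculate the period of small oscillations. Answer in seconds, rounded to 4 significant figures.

For a physical pendulum T = 2π√(I/(mgd)), with d = 0.43795 m from pivot to centre of mass.
I_cm = mL²/12 = 4.694 × 0.8759²/12 = 0.30010 kg·m²; I = I_cm + md² = 0.30010 + 4.694 × 0.43795² = 1.2004 kg·m².
T = 2π√(1.2004/(4.694 × 9.821 × 0.43795)) = 1.532 s.

1.532 s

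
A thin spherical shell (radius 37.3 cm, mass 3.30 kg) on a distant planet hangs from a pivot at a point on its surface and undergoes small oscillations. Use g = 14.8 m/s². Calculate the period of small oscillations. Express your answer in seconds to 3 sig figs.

I_cm = (2/3)mr² = 0.3061 kg·m². The pivot is at distance d = 0.373 m from the centre of mass.
By the parallel-axis theorem, I = I_cm + md² = 0.3061 + 0.4591 = 0.7652 kg·m².
T = 2π√(I/(mgd)) = 2π√(0.7652/(3.30 × 14.8 × 0.373)) = 1.29 s.

1.29 s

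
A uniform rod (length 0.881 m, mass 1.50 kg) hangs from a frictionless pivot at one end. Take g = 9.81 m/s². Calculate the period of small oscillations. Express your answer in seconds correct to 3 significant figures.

1.54 s

For a physical pendulum T = 2π√(I/(mgd)), with d = 0.4405 m from pivot to centre of mass.
I_cm = mL²/12 = 1.50 × 0.881²/12 = 0.09702 kg·m²; I = I_cm + md² = 0.09702 + 1.50 × 0.4405² = 0.3881 kg·m².
T = 2π√(0.3881/(1.50 × 9.81 × 0.4405)) = 1.54 s.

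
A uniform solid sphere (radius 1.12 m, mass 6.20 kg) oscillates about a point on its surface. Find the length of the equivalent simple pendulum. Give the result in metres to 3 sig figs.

1.57 m

The equivalent simple-pendulum length is L_eq = I/(md), where I is about the pivot and d = 1.120 m.
I_cm = (2/5)mR² = 3.111 kg·m², so I = I_cm + md² = 3.111 + 7.777 = 10.89 kg·m².
L_eq = 10.89/(6.20 × 1.120) = 1.57 m.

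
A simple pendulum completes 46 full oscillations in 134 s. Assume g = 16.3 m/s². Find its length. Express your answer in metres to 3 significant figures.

3.50 m

T = 134/46 = 2.913 s.
From T = 2π√(L/g), L = gT²/(4π²) = 16.3 × 2.913²/(4π²) = 3.50 m.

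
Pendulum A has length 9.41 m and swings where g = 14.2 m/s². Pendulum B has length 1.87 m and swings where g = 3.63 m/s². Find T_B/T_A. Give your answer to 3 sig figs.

0.882

T = 2π√(L/g), so T_B/T_A = √((L_B/g_B)/(L_A/g_A)) = √((1.87/3.63)/(9.41/14.2)) = 0.882.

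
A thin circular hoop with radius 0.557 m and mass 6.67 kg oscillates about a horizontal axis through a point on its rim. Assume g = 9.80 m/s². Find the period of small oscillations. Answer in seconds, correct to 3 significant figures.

2.12 s

I_cm = mr² = 2.069 kg·m². The pivot is at distance d = 0.557 m from the centre of mass.
By the parallel-axis theorem, I = I_cm + md² = 2.069 + 2.069 = 4.139 kg·m².
T = 2π√(I/(mgd)) = 2π√(4.139/(6.67 × 9.80 × 0.557)) = 2.12 s.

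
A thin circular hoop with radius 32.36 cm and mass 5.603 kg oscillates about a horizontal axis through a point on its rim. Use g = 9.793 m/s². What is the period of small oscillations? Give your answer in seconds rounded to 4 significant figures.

1.615 s

I_cm = mr² = 0.58673 kg·m². The pivot is at distance d = 0.3236 m from the centre of mass.
By the parallel-axis theorem, I = I_cm + md² = 0.58673 + 0.58673 = 1.1735 kg·m².
T = 2π√(I/(mgd)) = 2π√(1.1735/(5.603 × 9.793 × 0.3236)) = 1.615 s.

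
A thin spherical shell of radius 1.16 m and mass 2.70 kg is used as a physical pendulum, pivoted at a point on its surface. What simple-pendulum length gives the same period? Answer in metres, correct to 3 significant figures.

1.93 m

The equivalent simple-pendulum length is L_eq = I/(md), where I is about the pivot and d = 1.160 m.
I_cm = (2/3)mR² = 2.422 kg·m², so I = I_cm + md² = 2.422 + 3.633 = 6.055 kg·m².
L_eq = 6.055/(2.70 × 1.160) = 1.93 m.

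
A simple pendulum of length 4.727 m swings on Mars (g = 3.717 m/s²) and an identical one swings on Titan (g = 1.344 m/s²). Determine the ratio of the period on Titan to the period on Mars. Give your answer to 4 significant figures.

1.663

T ∝ 1/√g, so T₂/T₁ = √(g₁/g₂) = √(3.717/1.344) = 1.663.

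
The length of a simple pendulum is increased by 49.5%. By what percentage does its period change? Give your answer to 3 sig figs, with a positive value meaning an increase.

22.3%

T ∝ √L, so T'/T = √(1.495) = 1.223.
Percentage change in T = (1.223 − 1) × 100% = 22.3%.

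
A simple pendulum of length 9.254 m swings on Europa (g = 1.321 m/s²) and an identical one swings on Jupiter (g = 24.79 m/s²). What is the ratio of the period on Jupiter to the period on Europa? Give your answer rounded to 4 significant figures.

0.2308

T ∝ 1/√g, so T₂/T₁ = √(g₁/g₂) = √(1.321/24.79) = 0.2308.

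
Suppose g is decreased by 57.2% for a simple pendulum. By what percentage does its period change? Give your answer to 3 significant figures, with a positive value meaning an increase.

52.9%

T ∝ 1/√g, so T'/T = 1/√(0.4280) = 1.529.
Percentage change in T = (1.529 − 1) × 100% = 52.9%.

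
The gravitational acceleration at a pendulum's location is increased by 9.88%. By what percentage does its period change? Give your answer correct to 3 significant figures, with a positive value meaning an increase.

-4.60%

T ∝ 1/√g, so T'/T = 1/√(1.099) = 0.9540.
Percentage change in T = (0.9540 − 1) × 100% = -4.60%.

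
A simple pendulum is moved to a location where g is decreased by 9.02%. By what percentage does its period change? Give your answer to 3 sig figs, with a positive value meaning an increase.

4.84%

T ∝ 1/√g, so T'/T = 1/√(0.9098) = 1.048.
Percentage change in T = (1.048 − 1) × 100% = 4.84%.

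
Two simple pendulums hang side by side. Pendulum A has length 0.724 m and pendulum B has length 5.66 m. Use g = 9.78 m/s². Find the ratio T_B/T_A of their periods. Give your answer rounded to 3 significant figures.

2.80

T ∝ √L, so T_B/T_A = √(L_B/L_A) = √(5.66/0.724) = 2.80.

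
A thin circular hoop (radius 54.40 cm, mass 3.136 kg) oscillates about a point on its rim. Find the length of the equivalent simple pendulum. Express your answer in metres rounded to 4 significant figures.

1.088 m

The equivalent simple-pendulum length is L_eq = I/(md), where I is about the pivot and d = 0.54400 m.
I_cm = mR² = 0.92806 kg·m², so I = I_cm + md² = 0.92806 + 0.92806 = 1.8561 kg·m².
L_eq = 1.8561/(3.136 × 0.54400) = 1.088 m.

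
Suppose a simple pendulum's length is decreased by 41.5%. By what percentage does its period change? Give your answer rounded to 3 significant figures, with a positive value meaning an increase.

T ∝ √L, so T'/T = √(0.5850) = 0.7649.
Percentage change in T = (0.7649 − 1) × 100% = -23.5%.

-23.5%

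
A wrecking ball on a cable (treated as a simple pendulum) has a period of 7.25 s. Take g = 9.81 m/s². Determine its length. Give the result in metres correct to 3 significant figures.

13.1 m

From T = 2π√(L/g), L = gT²/(4π²) = 9.81 × 7.250²/(4π²) = 13.1 m.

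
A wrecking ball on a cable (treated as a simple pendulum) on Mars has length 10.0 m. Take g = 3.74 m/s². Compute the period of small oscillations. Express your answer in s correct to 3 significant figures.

T = 2π√(L/g) = 2π√(10.0/3.74) = 2π × 1.635 = 10.3 s.

10.3 s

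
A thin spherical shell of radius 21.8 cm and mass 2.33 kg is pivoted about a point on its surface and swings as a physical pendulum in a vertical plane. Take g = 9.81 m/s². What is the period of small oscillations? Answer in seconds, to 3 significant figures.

I_cm = (2/3)mr² = 0.07382 kg·m². The pivot is at distance d = 0.218 m from the centre of mass.
By the parallel-axis theorem, I = I_cm + md² = 0.07382 + 0.1107 = 0.1846 kg·m².
T = 2π√(I/(mgd)) = 2π√(0.1846/(2.33 × 9.81 × 0.218)) = 1.21 s.

1.21 s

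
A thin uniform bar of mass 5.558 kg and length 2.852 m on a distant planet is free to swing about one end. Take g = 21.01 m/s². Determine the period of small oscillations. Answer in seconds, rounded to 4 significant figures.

For a physical pendulum T = 2π√(I/(mgd)), with d = 1.4260 m from pivot to centre of mass.
I_cm = mL²/12 = 5.558 × 2.852²/12 = 3.7674 kg·m²; I = I_cm + md² = 3.7674 + 5.558 × 1.4260² = 15.069 kg·m².
T = 2π√(15.069/(5.558 × 21.01 × 1.4260)) = 1.890 s.

1.890 s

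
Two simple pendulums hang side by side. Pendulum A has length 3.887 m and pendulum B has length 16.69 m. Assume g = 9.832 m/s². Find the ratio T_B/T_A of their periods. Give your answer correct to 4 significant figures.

T ∝ √L, so T_B/T_A = √(L_B/L_A) = √(16.69/3.887) = 2.072.

2.072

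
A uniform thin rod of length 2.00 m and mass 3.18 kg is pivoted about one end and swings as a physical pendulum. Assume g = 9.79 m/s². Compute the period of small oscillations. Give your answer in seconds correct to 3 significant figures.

2.32 s

For a physical pendulum T = 2π√(I/(mgd)), with d = 1.000 m from pivot to centre of mass.
I_cm = mL²/12 = 3.18 × 2.00²/12 = 1.060 kg·m²; I = I_cm + md² = 1.060 + 3.18 × 1.000² = 4.240 kg·m².
T = 2π√(4.240/(3.18 × 9.79 × 1.000)) = 2.32 s.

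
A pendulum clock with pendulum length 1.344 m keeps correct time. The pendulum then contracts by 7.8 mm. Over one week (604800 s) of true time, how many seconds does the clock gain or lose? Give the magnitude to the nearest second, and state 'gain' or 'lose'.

T ∝ √L, so T'/T = √(1.33620/1.344) = 0.997094.
In 604800 s of true time the clock registers 604800/0.997094 = 606562.7 s, so it gains 1763 s.

gain 1763 s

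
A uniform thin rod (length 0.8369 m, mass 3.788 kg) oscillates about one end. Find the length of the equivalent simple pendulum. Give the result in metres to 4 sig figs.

0.5579 m

The equivalent simple-pendulum length is L_eq = I/(md), where I is about the pivot and d = 0.41845 m.
I_cm = (1/12)mL² = 0.22109 kg·m², so I = I_cm + md² = 0.22109 + 0.66328 = 0.88437 kg·m².
L_eq = 0.88437/(3.788 × 0.41845) = 0.5579 m.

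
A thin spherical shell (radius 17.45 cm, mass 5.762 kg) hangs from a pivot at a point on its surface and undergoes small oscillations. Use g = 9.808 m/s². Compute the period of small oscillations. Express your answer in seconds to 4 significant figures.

1.082 s

I_cm = (2/3)mr² = 0.11697 kg·m². The pivot is at distance d = 0.1745 m from the centre of mass.
By the parallel-axis theorem, I = I_cm + md² = 0.11697 + 0.17545 = 0.29242 kg·m².
T = 2π√(I/(mgd)) = 2π√(0.29242/(5.762 × 9.808 × 0.1745)) = 1.082 s.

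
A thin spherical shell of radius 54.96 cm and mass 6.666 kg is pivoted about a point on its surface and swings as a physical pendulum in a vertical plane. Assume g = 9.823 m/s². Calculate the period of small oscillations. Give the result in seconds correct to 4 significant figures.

1.919 s

I_cm = (2/3)mr² = 1.3424 kg·m². The pivot is at distance d = 0.5496 m from the centre of mass.
By the parallel-axis theorem, I = I_cm + md² = 1.3424 + 2.0135 = 3.3559 kg·m².
T = 2π√(I/(mgd)) = 2π√(3.3559/(6.666 × 9.823 × 0.5496)) = 1.919 s.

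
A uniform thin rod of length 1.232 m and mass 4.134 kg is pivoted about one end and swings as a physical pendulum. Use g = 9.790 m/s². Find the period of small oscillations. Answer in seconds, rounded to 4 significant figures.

1.820 s

For a physical pendulum T = 2π√(I/(mgd)), with d = 0.61600 m from pivot to centre of mass.
I_cm = mL²/12 = 4.134 × 1.232²/12 = 0.52289 kg·m²; I = I_cm + md² = 0.52289 + 4.134 × 0.61600² = 2.0916 kg·m².
T = 2π√(2.0916/(4.134 × 9.790 × 0.61600)) = 1.820 s.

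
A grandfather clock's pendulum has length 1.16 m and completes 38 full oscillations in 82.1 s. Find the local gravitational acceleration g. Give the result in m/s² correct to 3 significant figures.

T = 82.1/38 = 2.161 s.
From T = 2π√(L/g), g = 4π²L/T² = 4π² × 1.16/2.161² = 9.81 m/s².

9.81 m/s²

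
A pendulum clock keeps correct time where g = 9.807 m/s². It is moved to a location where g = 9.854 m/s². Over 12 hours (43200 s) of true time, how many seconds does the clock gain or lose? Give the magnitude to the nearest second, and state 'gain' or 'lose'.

gain 103 s

The clock's period scales as T ∝ 1/√g, so T'/T = √(9.807/9.854) = 0.997612.
In 43200 s of true time the clock registers 43200/0.997612 = 43303.4 s, so it gains 103 s.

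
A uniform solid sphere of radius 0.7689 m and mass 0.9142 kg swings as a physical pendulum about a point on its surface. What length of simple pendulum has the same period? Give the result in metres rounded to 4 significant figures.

The equivalent simple-pendulum length is L_eq = I/(md), where I is about the pivot and d = 0.76890 m.
I_cm = (2/5)mR² = 0.21619 kg·m², so I = I_cm + md² = 0.21619 + 0.54048 = 0.75667 kg·m².
L_eq = 0.75667/(0.9142 × 0.76890) = 1.076 m.

1.076 m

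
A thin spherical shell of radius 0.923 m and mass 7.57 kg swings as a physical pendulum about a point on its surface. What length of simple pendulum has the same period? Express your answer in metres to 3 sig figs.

1.54 m

The equivalent simple-pendulum length is L_eq = I/(md), where I is about the pivot and d = 0.9230 m.
I_cm = (2/3)mR² = 4.299 kg·m², so I = I_cm + md² = 4.299 + 6.449 = 10.75 kg·m².
L_eq = 10.75/(7.57 × 0.9230) = 1.54 m.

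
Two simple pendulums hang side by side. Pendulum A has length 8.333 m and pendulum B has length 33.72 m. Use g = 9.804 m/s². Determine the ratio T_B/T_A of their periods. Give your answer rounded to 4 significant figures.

T ∝ √L, so T_B/T_A = √(L_B/L_A) = √(33.72/8.333) = 2.012.

2.012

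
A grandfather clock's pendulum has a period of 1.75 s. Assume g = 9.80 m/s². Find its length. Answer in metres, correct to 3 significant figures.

From T = 2π√(L/g), L = gT²/(4π²) = 9.80 × 1.750²/(4π²) = 0.760 m.

0.760 m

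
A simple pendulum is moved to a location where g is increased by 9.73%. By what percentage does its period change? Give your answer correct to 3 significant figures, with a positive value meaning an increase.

T ∝ 1/√g, so T'/T = 1/√(1.097) = 0.9546.
Percentage change in T = (0.9546 − 1) × 100% = -4.54%.

-4.54%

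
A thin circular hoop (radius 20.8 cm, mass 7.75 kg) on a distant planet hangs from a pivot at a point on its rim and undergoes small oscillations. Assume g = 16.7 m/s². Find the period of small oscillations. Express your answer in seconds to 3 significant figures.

I_cm = mr² = 0.3353 kg·m². The pivot is at distance d = 0.208 m from the centre of mass.
By the parallel-axis theorem, I = I_cm + md² = 0.3353 + 0.3353 = 0.6706 kg·m².
T = 2π√(I/(mgd)) = 2π√(0.6706/(7.75 × 16.7 × 0.208)) = 0.992 s.

0.992 s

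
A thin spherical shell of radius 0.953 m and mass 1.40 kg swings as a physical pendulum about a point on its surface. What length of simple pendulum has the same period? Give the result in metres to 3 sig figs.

1.59 m

The equivalent simple-pendulum length is L_eq = I/(md), where I is about the pivot and d = 0.9530 m.
I_cm = (2/3)mR² = 0.8477 kg·m², so I = I_cm + md² = 0.8477 + 1.271 = 2.119 kg·m².
L_eq = 2.119/(1.40 × 0.9530) = 1.59 m.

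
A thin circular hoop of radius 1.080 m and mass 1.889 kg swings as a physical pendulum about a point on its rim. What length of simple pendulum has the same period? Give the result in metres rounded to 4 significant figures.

2.160 m

The equivalent simple-pendulum length is L_eq = I/(md), where I is about the pivot and d = 1.0800 m.
I_cm = mR² = 2.2033 kg·m², so I = I_cm + md² = 2.2033 + 2.2033 = 4.4067 kg·m².
L_eq = 4.4067/(1.889 × 1.0800) = 2.160 m.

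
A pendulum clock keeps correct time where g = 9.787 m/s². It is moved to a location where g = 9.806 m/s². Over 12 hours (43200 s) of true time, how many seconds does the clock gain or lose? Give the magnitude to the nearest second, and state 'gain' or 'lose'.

gain 42 s

The clock's period scales as T ∝ 1/√g, so T'/T = √(9.787/9.806) = 0.999031.
In 43200 s of true time the clock registers 43200/0.999031 = 43241.9 s, so it gains 42 s.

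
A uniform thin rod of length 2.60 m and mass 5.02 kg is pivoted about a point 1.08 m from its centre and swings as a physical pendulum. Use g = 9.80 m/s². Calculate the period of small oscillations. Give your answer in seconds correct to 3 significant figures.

For a physical pendulum T = 2π√(I/(mgd)), with d = 1.080 m from pivot to centre of mass.
I_cm = mL²/12 = 5.02 × 2.60²/12 = 2.828 kg·m²; I = I_cm + md² = 2.828 + 5.02 × 1.080² = 8.683 kg·m².
T = 2π√(8.683/(5.02 × 9.80 × 1.080)) = 2.54 s.

2.54 s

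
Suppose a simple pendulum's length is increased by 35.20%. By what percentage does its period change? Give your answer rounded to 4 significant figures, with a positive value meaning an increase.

16.28%

T ∝ √L, so T'/T = √(1.3520) = 1.1628.
Percentage change in T = (1.1628 − 1) × 100% = 16.28%.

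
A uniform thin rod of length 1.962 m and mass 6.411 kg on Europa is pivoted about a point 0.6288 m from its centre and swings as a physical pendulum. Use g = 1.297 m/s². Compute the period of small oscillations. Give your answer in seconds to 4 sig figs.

For a physical pendulum T = 2π√(I/(mgd)), with d = 0.62880 m from pivot to centre of mass.
I_cm = mL²/12 = 6.411 × 1.962²/12 = 2.0566 kg·m²; I = I_cm + md² = 2.0566 + 6.411 × 0.62880² = 4.5914 kg·m².
T = 2π√(4.5914/(6.411 × 1.297 × 0.62880)) = 5.888 s.

5.888 s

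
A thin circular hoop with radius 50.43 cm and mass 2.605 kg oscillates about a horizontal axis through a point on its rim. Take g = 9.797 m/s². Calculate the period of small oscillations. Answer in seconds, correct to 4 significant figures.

2.016 s

I_cm = mr² = 0.66250 kg·m². The pivot is at distance d = 0.5043 m from the centre of mass.
By the parallel-axis theorem, I = I_cm + md² = 0.66250 + 0.66250 = 1.3250 kg·m².
T = 2π√(I/(mgd)) = 2π√(1.3250/(2.605 × 9.797 × 0.5043)) = 2.016 s.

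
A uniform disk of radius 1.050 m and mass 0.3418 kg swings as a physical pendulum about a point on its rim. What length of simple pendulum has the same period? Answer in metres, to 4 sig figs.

The equivalent simple-pendulum length is L_eq = I/(md), where I is about the pivot and d = 1.0500 m.
I_cm = ½mR² = 0.18842 kg·m², so I = I_cm + md² = 0.18842 + 0.37683 = 0.56525 kg·m².
L_eq = 0.56525/(0.3418 × 1.0500) = 1.575 m.

1.575 m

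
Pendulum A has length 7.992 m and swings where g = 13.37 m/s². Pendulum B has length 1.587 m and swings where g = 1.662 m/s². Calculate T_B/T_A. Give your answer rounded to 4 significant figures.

1.264

T = 2π√(L/g), so T_B/T_A = √((L_B/g_B)/(L_A/g_A)) = √((1.587/1.662)/(7.992/13.37)) = 1.264.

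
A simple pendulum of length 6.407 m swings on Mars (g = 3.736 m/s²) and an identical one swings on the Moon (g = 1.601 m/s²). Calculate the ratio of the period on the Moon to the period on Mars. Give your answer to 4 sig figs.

1.528

T ∝ 1/√g, so T₂/T₁ = √(g₁/g₂) = √(3.736/1.601) = 1.528.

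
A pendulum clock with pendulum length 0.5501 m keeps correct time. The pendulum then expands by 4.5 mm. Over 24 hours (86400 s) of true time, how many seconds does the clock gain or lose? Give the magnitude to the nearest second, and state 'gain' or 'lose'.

lose 351 s

T ∝ √L, so T'/T = √(0.55460/0.5501) = 1.00408.
In 86400 s of true time the clock registers 86400/1.00408 = 86048.8 s, so it loses 351 s.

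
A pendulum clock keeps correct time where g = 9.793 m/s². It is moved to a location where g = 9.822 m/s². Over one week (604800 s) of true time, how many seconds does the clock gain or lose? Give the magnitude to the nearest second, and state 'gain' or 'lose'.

gain 895 s

The clock's period scales as T ∝ 1/√g, so T'/T = √(9.793/9.822) = 0.998523.
In 604800 s of true time the clock registers 604800/0.998523 = 605694.8 s, so it gains 895 s.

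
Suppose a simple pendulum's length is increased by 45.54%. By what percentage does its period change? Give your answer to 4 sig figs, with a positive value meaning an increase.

T ∝ √L, so T'/T = √(1.4554) = 1.2064.
Percentage change in T = (1.2064 − 1) × 100% = 20.64%.

20.64%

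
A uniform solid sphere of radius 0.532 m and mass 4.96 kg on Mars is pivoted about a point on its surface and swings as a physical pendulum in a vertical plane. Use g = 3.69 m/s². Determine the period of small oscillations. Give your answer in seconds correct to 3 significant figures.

I_cm = (2/5)mr² = 0.5615 kg·m². The pivot is at distance d = 0.532 m from the centre of mass.
By the parallel-axis theorem, I = I_cm + md² = 0.5615 + 1.404 = 1.965 kg·m².
T = 2π√(I/(mgd)) = 2π√(1.965/(4.96 × 3.69 × 0.532)) = 2.82 s.

2.82 s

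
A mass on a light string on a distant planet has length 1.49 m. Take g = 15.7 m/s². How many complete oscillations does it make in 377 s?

T = 2π√(L/g) = 2π√(1.49/15.7) = 1.936 s.
Number of complete oscillations = ⌊377/1.936⌋ = ⌊194.8⌋ = 194.

194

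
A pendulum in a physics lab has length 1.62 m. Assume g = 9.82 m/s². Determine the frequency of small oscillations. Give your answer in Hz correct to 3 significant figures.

0.392 Hz

T = 2π√(L/g) = 2π√(1.62/9.82) = 2.552 s, so f = 1/T = 0.392 Hz.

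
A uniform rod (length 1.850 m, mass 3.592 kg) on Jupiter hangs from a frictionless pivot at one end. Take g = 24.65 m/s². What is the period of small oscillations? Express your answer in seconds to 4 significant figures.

For a physical pendulum T = 2π√(I/(mgd)), with d = 0.92500 m from pivot to centre of mass.
I_cm = mL²/12 = 3.592 × 1.850²/12 = 1.0245 kg·m²; I = I_cm + md² = 1.0245 + 3.592 × 0.92500² = 4.0979 kg·m².
T = 2π√(4.0979/(3.592 × 24.65 × 0.92500)) = 1.405 s.

1.405 s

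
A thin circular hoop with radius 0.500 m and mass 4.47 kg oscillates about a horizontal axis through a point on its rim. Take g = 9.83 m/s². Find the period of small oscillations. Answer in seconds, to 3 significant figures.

I_cm = mr² = 1.117 kg·m². The pivot is at distance d = 0.500 m from the centre of mass.
By the parallel-axis theorem, I = I_cm + md² = 1.117 + 1.117 = 2.235 kg·m².
T = 2π√(I/(mgd)) = 2π√(2.235/(4.47 × 9.83 × 0.500)) = 2.00 s.

2.00 s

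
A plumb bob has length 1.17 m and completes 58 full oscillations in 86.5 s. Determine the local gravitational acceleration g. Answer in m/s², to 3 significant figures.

20.8 m/s²

T = 86.5/58 = 1.491 s.
From T = 2π√(L/g), g = 4π²L/T² = 4π² × 1.17/1.491² = 20.8 m/s².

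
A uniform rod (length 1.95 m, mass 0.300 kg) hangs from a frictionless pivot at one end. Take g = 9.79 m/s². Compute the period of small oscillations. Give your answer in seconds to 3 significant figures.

For a physical pendulum T = 2π√(I/(mgd)), with d = 0.9750 m from pivot to centre of mass.
I_cm = mL²/12 = 0.300 × 1.95²/12 = 0.09506 kg·m²; I = I_cm + md² = 0.09506 + 0.300 × 0.9750² = 0.3802 kg·m².
T = 2π√(0.3802/(0.300 × 9.79 × 0.9750)) = 2.29 s.

2.29 s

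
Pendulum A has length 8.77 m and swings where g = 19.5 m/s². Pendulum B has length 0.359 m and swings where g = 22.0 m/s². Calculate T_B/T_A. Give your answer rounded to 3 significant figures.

0.190

T = 2π√(L/g), so T_B/T_A = √((L_B/g_B)/(L_A/g_A)) = √((0.359/22.0)/(8.77/19.5)) = 0.190.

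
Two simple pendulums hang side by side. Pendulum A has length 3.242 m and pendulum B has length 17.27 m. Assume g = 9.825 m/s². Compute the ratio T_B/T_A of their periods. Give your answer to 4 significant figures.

2.308

T ∝ √L, so T_B/T_A = √(L_B/L_A) = √(17.27/3.242) = 2.308.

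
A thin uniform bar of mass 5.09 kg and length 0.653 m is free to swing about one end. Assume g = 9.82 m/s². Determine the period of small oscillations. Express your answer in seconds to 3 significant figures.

1.32 s

For a physical pendulum T = 2π√(I/(mgd)), with d = 0.3265 m from pivot to centre of mass.
I_cm = mL²/12 = 5.09 × 0.653²/12 = 0.1809 kg·m²; I = I_cm + md² = 0.1809 + 5.09 × 0.3265² = 0.7235 kg·m².
T = 2π√(0.7235/(5.09 × 9.82 × 0.3265)) = 1.32 s.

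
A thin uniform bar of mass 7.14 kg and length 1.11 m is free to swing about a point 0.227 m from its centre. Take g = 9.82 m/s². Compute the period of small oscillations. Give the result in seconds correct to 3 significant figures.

1.65 s

For a physical pendulum T = 2π√(I/(mgd)), with d = 0.2270 m from pivot to centre of mass.
I_cm = mL²/12 = 7.14 × 1.11²/12 = 0.7331 kg·m²; I = I_cm + md² = 0.7331 + 7.14 × 0.2270² = 1.101 kg·m².
T = 2π√(1.101/(7.14 × 9.82 × 0.2270)) = 1.65 s.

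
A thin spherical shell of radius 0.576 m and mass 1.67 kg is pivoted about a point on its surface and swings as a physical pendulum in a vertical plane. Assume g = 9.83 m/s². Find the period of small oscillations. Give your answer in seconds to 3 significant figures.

1.96 s

I_cm = (2/3)mr² = 0.3694 kg·m². The pivot is at distance d = 0.576 m from the centre of mass.
By the parallel-axis theorem, I = I_cm + md² = 0.3694 + 0.5541 = 0.9234 kg·m².
T = 2π√(I/(mgd)) = 2π√(0.9234/(1.67 × 9.83 × 0.576)) = 1.96 s.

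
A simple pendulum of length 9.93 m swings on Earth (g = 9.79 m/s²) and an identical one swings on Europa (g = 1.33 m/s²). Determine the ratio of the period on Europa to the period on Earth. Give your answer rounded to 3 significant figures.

T ∝ 1/√g, so T₂/T₁ = √(g₁/g₂) = √(9.79/1.33) = 2.71.

2.71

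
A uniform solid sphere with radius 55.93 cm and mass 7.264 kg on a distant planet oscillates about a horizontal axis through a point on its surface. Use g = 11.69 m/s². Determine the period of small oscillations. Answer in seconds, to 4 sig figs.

I_cm = (2/5)mr² = 0.90892 kg·m². The pivot is at distance d = 0.5593 m from the centre of mass.
By the parallel-axis theorem, I = I_cm + md² = 0.90892 + 2.2723 = 3.1812 kg·m².
T = 2π√(I/(mgd)) = 2π√(3.1812/(7.264 × 11.69 × 0.5593)) = 1.626 s.

1.626 s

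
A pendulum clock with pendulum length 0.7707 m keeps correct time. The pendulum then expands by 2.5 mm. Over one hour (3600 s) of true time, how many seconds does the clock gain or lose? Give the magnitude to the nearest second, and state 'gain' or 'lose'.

lose 6 s

T ∝ √L, so T'/T = √(0.77320/0.7707) = 1.00162.
In 3600 s of true time the clock registers 3600/1.00162 = 3594.2 s, so it loses 6 s.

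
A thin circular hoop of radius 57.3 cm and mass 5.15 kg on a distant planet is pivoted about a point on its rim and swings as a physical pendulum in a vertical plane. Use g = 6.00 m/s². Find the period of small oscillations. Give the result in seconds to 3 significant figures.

I_cm = mr² = 1.691 kg·m². The pivot is at distance d = 0.573 m from the centre of mass.
By the parallel-axis theorem, I = I_cm + md² = 1.691 + 1.691 = 3.382 kg·m².
T = 2π√(I/(mgd)) = 2π√(3.382/(5.15 × 6.00 × 0.573)) = 2.75 s.

2.75 s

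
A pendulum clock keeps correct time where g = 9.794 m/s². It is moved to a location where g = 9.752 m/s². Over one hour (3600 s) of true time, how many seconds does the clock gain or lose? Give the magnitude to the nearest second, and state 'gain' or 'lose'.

The clock's period scales as T ∝ 1/√g, so T'/T = √(9.794/9.752) = 1.00215.
In 3600 s of true time the clock registers 3600/1.00215 = 3592.3 s, so it loses 8 s.

lose 8 s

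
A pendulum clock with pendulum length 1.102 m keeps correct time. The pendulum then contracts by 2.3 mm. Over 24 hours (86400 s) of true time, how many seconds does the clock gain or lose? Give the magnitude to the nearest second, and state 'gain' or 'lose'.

T ∝ √L, so T'/T = √(1.09970/1.102) = 0.998956.
In 86400 s of true time the clock registers 86400/0.998956 = 86490.3 s, so it gains 90 s.

gain 90 s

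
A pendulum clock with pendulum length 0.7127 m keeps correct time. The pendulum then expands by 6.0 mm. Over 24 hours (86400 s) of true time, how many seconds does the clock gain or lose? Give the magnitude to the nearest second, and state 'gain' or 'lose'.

T ∝ √L, so T'/T = √(0.71870/0.7127) = 1.00420.
In 86400 s of true time the clock registers 86400/1.00420 = 86038.6 s, so it loses 361 s.

lose 361 s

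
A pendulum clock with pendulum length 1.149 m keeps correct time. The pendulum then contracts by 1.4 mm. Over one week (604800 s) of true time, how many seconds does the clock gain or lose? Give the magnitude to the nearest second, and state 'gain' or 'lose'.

T ∝ √L, so T'/T = √(1.14760/1.149) = 0.999391.
In 604800 s of true time the clock registers 604800/0.999391 = 605168.8 s, so it gains 369 s.

gain 369 s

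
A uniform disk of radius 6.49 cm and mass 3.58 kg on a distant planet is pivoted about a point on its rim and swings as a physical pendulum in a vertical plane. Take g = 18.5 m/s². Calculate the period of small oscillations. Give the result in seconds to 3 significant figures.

I_cm = ½mr² = 0.007539 kg·m². The pivot is at distance d = 0.0649 m from the centre of mass.
By the parallel-axis theorem, I = I_cm + md² = 0.007539 + 0.01508 = 0.02262 kg·m².
T = 2π√(I/(mgd)) = 2π√(0.02262/(3.58 × 18.5 × 0.0649)) = 0.456 s.

0.456 s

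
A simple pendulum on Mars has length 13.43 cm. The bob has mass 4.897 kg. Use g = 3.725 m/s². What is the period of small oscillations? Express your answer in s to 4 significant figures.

T = 2π√(L/g) = 2π√(0.1343/3.725) = 2π × 0.18988 = 1.193 s.

1.193 s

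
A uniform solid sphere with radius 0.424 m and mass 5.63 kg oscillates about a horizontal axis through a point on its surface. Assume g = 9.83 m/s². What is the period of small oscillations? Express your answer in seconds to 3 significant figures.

1.54 s

I_cm = (2/5)mr² = 0.4049 kg·m². The pivot is at distance d = 0.424 m from the centre of mass.
By the parallel-axis theorem, I = I_cm + md² = 0.4049 + 1.012 = 1.417 kg·m².
T = 2π√(I/(mgd)) = 2π√(1.417/(5.63 × 9.83 × 0.424)) = 1.54 s.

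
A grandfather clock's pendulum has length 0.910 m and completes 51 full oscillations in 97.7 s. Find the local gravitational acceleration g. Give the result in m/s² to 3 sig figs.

T = 97.7/51 = 1.916 s.
From T = 2π√(L/g), g = 4π²L/T² = 4π² × 0.910/1.916² = 9.79 m/s².

9.79 m/s²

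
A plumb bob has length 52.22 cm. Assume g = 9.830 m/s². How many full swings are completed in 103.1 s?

71

T = 2π√(L/g) = 2π√(0.5222/9.830) = 1.4482 s.
Number of complete oscillations = ⌊103.1/1.4482⌋ = ⌊71.193⌋ = 71.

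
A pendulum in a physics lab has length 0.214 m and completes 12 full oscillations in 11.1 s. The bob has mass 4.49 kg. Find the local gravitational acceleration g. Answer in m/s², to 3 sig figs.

T = 11.1/12 = 0.9250 s.
From T = 2π√(L/g), g = 4π²L/T² = 4π² × 0.214/0.9250² = 9.87 m/s².

9.87 m/s²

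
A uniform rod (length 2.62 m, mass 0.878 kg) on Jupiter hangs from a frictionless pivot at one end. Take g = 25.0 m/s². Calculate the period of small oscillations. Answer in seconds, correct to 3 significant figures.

For a physical pendulum T = 2π√(I/(mgd)), with d = 1.310 m from pivot to centre of mass.
I_cm = mL²/12 = 0.878 × 2.62²/12 = 0.5022 kg·m²; I = I_cm + md² = 0.5022 + 0.878 × 1.310² = 2.009 kg·m².
T = 2π√(2.009/(0.878 × 25.0 × 1.310)) = 1.66 s.

1.66 s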